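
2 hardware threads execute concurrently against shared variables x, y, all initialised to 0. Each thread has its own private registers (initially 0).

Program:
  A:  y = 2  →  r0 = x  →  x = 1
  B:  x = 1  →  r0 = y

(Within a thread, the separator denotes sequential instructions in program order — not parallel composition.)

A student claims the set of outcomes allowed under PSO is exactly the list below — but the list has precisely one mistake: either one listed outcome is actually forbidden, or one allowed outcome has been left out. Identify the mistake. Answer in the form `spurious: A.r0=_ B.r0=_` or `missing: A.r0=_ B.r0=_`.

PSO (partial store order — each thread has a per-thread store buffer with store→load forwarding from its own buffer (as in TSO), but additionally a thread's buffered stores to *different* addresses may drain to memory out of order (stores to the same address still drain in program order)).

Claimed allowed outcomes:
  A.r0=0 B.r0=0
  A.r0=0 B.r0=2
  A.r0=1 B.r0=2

outcome vector order: (A.r0,B.r0)
PSO (4): 0/0, 0/2, 1/0, 1/2
PSO∖claimed = {1/0}

missing: A.r0=1 B.r0=0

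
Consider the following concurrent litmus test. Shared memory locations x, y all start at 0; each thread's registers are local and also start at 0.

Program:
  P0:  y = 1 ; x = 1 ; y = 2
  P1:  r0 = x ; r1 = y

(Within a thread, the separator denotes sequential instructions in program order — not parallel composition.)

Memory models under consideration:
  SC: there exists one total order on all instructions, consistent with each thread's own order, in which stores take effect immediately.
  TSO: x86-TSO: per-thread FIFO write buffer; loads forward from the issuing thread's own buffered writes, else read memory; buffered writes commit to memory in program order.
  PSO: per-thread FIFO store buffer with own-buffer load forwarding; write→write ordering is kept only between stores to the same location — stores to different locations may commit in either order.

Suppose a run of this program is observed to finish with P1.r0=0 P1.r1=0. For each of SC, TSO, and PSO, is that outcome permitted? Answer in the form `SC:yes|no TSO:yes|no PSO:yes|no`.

SC:yes TSO:yes PSO:yes

outcome vector order: (P1.r0,P1.r1)
SC (5): 00, 01, 02, 11, 12
TSO (5): 00, 01, 02, 11, 12
PSO (6): 00, 01, 02, 10, 11, 12
target 00 ∈ {SC,TSO,PSO}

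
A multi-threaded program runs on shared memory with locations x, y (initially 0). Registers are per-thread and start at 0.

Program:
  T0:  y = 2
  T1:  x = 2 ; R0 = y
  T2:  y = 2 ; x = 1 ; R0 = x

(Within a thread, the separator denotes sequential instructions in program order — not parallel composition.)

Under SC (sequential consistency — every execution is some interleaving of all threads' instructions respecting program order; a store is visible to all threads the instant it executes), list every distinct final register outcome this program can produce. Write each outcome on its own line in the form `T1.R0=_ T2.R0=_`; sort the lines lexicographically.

outcome vector order: (T1.R0,T2.R0)
|SC outcomes| = 3

T1.R0=0 T2.R0=1
T1.R0=2 T2.R0=1
T1.R0=2 T2.R0=2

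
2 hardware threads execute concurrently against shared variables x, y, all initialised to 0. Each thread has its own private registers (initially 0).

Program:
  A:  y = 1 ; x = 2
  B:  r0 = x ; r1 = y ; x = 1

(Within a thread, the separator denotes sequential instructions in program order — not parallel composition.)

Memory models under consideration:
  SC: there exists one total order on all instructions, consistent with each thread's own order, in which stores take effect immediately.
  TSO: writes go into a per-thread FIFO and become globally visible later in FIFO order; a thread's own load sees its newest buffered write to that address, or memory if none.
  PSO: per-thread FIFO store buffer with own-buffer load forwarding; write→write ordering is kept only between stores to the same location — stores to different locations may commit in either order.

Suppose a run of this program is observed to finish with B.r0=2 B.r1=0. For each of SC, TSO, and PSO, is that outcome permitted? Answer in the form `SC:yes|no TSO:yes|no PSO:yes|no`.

outcome vector order: (B.r0,B.r1)
under SC → <0 0>; <0 1>; <2 1>
under TSO → <0 0>; <0 1>; <2 1>
under PSO → <0 0>; <0 1>; <2 0>; <2 1>
target <2 0> ∈ {PSO}

SC:no TSO:no PSO:yes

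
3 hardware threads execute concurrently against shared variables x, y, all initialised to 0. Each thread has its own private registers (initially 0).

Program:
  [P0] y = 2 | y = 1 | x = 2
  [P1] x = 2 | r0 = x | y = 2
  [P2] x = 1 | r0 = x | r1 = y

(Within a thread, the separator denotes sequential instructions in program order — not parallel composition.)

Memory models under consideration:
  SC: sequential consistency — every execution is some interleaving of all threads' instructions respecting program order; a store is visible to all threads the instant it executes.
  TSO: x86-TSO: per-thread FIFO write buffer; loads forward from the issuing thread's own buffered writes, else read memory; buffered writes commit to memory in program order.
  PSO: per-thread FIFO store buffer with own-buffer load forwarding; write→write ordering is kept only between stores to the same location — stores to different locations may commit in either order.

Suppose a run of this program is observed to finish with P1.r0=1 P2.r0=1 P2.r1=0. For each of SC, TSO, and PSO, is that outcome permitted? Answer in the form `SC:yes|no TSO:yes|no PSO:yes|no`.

outcome vector order: (P1.r0,P2.r0,P2.r1)
under SC → 1/1/0 1/1/1 1/1/2 1/2/1 1/2/2 2/1/0 2/1/1 2/1/2 2/2/0 2/2/1 2/2/2
under TSO → 1/1/0 1/1/1 1/1/2 1/2/1 1/2/2 2/1/0 2/1/1 2/1/2 2/2/0 2/2/1 2/2/2
under PSO → 1/1/0 1/1/1 1/1/2 1/2/0 1/2/1 1/2/2 2/1/0 2/1/1 2/1/2 2/2/0 2/2/1 2/2/2
target 1/1/0 ∈ {SC,TSO,PSO}

SC:yes TSO:yes PSO:yes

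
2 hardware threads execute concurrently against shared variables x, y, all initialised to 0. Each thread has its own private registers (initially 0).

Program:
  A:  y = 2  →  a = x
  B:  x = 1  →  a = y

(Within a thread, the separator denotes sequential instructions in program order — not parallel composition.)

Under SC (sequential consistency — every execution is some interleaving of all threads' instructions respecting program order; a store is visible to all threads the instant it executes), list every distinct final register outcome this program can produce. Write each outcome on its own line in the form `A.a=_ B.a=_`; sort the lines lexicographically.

outcome vector order: (A.a,B.a)
|SC outcomes| = 3

A.a=0 B.a=2
A.a=1 B.a=0
A.a=1 B.a=2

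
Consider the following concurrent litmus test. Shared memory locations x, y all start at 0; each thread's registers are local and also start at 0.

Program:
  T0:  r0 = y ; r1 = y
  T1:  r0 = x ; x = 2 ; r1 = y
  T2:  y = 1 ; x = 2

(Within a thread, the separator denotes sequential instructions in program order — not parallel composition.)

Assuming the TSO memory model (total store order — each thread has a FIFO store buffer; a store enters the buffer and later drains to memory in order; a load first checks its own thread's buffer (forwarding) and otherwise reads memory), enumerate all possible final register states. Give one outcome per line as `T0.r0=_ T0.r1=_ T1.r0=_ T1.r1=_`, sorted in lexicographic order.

outcome vector order: (T0.r0,T0.r1,T1.r0,T1.r1)
|TSO outcomes| = 9

T0.r0=0 T0.r1=0 T1.r0=0 T1.r1=0
T0.r0=0 T0.r1=0 T1.r0=0 T1.r1=1
T0.r0=0 T0.r1=0 T1.r0=2 T1.r1=1
T0.r0=0 T0.r1=1 T1.r0=0 T1.r1=0
T0.r0=0 T0.r1=1 T1.r0=0 T1.r1=1
T0.r0=0 T0.r1=1 T1.r0=2 T1.r1=1
T0.r0=1 T0.r1=1 T1.r0=0 T1.r1=0
T0.r0=1 T0.r1=1 T1.r0=0 T1.r1=1
T0.r0=1 T0.r1=1 T1.r0=2 T1.r1=1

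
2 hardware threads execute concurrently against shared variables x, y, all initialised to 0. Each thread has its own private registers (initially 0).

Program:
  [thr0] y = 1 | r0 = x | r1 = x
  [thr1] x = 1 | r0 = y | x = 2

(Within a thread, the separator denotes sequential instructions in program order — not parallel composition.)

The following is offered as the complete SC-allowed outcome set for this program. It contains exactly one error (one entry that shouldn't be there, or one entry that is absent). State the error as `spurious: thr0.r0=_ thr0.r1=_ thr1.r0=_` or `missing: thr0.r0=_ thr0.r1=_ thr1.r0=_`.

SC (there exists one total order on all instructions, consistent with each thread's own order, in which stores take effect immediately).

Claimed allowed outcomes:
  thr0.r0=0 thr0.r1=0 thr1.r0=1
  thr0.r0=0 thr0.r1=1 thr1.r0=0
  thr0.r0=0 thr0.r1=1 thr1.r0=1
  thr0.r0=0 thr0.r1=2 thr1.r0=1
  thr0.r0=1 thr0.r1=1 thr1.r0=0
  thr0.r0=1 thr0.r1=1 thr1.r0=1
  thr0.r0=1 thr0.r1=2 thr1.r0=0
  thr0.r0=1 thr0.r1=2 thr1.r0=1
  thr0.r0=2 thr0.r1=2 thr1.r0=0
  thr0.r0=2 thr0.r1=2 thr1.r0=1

spurious: thr0.r0=0 thr0.r1=1 thr1.r0=0

outcome vector order: (thr0.r0,thr0.r1,thr1.r0)
[SC] allowed = {(0,0,1), (0,1,1), (0,2,1), (1,1,0), (1,1,1), (1,2,0), (1,2,1), (2,2,0), (2,2,1)}
claimed∖SC = {(0,1,0)}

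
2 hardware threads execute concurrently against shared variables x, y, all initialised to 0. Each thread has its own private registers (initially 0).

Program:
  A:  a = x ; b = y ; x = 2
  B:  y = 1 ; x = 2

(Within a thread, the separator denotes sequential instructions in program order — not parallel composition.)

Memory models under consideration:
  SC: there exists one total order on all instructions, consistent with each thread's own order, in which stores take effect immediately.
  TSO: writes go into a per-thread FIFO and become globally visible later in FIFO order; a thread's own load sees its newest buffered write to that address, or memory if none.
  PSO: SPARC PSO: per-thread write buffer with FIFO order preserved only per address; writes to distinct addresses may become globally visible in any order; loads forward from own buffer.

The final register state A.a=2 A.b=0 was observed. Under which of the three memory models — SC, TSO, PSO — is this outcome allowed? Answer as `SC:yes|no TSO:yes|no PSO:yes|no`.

outcome vector order: (A.a,A.b)
under SC → <0 0>; <0 1>; <2 1>
under TSO → <0 0>; <0 1>; <2 1>
under PSO → <0 0>; <0 1>; <2 0>; <2 1>
target <2 0> ∈ {PSO}

SC:no TSO:no PSO:yes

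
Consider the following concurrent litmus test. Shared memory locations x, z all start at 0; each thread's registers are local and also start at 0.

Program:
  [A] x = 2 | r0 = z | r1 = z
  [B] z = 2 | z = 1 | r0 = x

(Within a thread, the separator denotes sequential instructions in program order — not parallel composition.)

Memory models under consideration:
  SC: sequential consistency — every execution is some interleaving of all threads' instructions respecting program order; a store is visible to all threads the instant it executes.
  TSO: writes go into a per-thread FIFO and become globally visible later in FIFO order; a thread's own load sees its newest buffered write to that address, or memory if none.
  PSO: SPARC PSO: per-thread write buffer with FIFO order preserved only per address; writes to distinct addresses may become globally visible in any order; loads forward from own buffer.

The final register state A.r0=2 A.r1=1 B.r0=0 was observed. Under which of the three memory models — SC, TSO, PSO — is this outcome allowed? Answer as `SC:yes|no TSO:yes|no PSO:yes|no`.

SC:no TSO:yes PSO:yes

outcome vector order: (A.r0,A.r1,B.r0)
SC (7): 0/0/2; 0/1/2; 0/2/2; 1/1/0; 1/1/2; 2/1/2; 2/2/2
TSO (12): 0/0/0; 0/0/2; 0/1/0; 0/1/2; 0/2/0; 0/2/2; 1/1/0; 1/1/2; 2/1/0; 2/1/2; 2/2/0; 2/2/2
PSO (12): 0/0/0; 0/0/2; 0/1/0; 0/1/2; 0/2/0; 0/2/2; 1/1/0; 1/1/2; 2/1/0; 2/1/2; 2/2/0; 2/2/2
target 2/1/0 ∈ {TSO,PSO}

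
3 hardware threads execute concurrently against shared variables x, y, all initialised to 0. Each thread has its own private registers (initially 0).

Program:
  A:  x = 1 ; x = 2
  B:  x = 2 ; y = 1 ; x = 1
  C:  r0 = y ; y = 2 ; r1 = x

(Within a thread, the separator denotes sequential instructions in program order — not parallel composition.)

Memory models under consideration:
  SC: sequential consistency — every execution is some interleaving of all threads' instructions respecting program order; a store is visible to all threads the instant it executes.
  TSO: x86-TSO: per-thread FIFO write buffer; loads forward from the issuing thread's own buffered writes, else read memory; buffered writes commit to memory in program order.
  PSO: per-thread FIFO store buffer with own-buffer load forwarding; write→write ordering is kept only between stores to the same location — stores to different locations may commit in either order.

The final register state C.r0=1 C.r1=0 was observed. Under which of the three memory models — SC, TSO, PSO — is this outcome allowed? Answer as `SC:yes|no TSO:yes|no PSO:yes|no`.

SC:no TSO:no PSO:yes

outcome vector order: (C.r0,C.r1)
SC (5): <0 0>; <0 1>; <0 2>; <1 1>; <1 2>
TSO (5): <0 0>; <0 1>; <0 2>; <1 1>; <1 2>
PSO (6): <0 0>; <0 1>; <0 2>; <1 0>; <1 1>; <1 2>
target <1 0> ∈ {PSO}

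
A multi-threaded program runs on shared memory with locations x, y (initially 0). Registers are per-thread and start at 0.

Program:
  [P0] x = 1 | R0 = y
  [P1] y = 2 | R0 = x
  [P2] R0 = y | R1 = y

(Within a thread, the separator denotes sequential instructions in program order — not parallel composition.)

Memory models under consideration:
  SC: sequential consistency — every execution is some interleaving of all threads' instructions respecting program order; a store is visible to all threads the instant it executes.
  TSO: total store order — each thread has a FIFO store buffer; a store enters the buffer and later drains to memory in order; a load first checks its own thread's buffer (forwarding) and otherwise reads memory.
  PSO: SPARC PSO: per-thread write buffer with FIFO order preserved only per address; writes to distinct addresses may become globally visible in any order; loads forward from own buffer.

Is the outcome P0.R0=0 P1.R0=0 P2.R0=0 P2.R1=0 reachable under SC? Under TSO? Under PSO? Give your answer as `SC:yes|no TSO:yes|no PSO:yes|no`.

SC:no TSO:yes PSO:yes

outcome vector order: (P0.R0,P1.R0,P2.R0,P2.R1)
under SC → 0100, 0102, 0122, 2000, 2002, 2022, 2100, 2102, 2122
under TSO → 0000, 0002, 0022, 0100, 0102, 0122, 2000, 2002, 2022, 2100, 2102, 2122
under PSO → 0000, 0002, 0022, 0100, 0102, 0122, 2000, 2002, 2022, 2100, 2102, 2122
target 0000 ∈ {TSO,PSO}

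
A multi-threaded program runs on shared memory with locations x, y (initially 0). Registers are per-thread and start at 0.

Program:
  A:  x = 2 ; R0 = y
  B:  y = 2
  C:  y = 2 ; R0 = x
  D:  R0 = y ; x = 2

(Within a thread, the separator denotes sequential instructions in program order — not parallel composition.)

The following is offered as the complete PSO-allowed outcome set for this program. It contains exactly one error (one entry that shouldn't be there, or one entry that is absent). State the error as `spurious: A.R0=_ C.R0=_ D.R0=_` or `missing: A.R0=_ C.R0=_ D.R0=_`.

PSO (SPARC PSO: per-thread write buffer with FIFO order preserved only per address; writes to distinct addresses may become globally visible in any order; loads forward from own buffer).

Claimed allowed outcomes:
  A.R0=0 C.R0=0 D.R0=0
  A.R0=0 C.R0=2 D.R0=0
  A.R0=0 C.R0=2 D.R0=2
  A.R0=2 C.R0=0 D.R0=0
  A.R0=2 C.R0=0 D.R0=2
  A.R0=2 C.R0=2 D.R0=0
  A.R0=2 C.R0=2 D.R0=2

missing: A.R0=0 C.R0=0 D.R0=2

outcome vector order: (A.R0,C.R0,D.R0)
PSO: 8 outcomes — {000 002 020 022 200 202 220 222}
PSO∖claimed = {002}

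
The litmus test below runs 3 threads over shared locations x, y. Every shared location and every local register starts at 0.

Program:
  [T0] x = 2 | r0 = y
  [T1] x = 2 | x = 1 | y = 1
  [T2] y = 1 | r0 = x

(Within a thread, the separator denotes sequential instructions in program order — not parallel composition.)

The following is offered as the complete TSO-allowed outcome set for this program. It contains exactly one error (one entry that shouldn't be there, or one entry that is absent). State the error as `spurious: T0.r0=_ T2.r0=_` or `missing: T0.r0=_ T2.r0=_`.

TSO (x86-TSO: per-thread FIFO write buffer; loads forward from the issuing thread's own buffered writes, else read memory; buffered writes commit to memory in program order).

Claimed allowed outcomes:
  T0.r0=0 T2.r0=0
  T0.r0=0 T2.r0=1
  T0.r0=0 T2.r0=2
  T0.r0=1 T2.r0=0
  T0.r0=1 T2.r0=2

outcome vector order: (T0.r0,T2.r0)
under TSO → (0,0) (0,1) (0,2) (1,0) (1,1) (1,2)
TSO∖claimed = {(1,1)}

missing: T0.r0=1 T2.r0=1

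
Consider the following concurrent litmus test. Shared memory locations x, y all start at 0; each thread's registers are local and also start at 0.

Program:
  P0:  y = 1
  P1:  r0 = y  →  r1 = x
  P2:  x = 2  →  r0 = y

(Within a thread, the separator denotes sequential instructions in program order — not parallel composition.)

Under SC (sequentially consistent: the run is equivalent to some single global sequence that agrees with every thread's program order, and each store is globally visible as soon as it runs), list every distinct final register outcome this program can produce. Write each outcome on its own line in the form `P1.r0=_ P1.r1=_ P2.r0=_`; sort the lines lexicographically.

outcome vector order: (P1.r0,P1.r1,P2.r0)
|SC outcomes| = 7

P1.r0=0 P1.r1=0 P2.r0=0
P1.r0=0 P1.r1=0 P2.r0=1
P1.r0=0 P1.r1=2 P2.r0=0
P1.r0=0 P1.r1=2 P2.r0=1
P1.r0=1 P1.r1=0 P2.r0=1
P1.r0=1 P1.r1=2 P2.r0=0
P1.r0=1 P1.r1=2 P2.r0=1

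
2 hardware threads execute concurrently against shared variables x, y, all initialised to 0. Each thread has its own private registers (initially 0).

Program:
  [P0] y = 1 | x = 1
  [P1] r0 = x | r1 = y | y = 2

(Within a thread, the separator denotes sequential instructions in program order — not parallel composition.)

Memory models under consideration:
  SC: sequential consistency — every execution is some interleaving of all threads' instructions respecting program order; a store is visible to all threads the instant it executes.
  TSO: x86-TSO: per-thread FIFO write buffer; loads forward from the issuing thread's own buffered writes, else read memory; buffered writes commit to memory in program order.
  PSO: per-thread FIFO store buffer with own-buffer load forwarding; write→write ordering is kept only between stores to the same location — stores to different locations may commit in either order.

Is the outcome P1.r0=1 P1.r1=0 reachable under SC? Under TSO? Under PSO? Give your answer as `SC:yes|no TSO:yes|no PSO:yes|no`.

outcome vector order: (P1.r0,P1.r1)
SC (3): 0/0, 0/1, 1/1
TSO (3): 0/0, 0/1, 1/1
PSO (4): 0/0, 0/1, 1/0, 1/1
target 1/0 ∈ {PSO}

SC:no TSO:no PSO:yes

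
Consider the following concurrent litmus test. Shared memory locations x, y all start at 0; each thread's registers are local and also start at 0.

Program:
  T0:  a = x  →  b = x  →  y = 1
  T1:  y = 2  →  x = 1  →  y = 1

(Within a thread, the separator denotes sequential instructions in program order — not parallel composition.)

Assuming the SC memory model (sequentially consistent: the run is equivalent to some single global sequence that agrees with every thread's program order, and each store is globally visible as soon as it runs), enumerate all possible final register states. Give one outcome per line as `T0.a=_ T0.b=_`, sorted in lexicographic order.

outcome vector order: (T0.a,T0.b)
|SC outcomes| = 3

T0.a=0 T0.b=0
T0.a=0 T0.b=1
T0.a=1 T0.b=1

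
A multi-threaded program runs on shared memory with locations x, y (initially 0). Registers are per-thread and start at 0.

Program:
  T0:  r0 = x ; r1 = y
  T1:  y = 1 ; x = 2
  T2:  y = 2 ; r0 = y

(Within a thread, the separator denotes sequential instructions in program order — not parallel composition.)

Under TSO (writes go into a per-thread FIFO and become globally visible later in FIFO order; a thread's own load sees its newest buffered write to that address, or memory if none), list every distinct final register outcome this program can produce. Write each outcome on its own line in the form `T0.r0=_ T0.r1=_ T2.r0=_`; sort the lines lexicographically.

outcome vector order: (T0.r0,T0.r1,T2.r0)
|TSO outcomes| = 9

T0.r0=0 T0.r1=0 T2.r0=1
T0.r0=0 T0.r1=0 T2.r0=2
T0.r0=0 T0.r1=1 T2.r0=1
T0.r0=0 T0.r1=1 T2.r0=2
T0.r0=0 T0.r1=2 T2.r0=1
T0.r0=0 T0.r1=2 T2.r0=2
T0.r0=2 T0.r1=1 T2.r0=1
T0.r0=2 T0.r1=1 T2.r0=2
T0.r0=2 T0.r1=2 T2.r0=2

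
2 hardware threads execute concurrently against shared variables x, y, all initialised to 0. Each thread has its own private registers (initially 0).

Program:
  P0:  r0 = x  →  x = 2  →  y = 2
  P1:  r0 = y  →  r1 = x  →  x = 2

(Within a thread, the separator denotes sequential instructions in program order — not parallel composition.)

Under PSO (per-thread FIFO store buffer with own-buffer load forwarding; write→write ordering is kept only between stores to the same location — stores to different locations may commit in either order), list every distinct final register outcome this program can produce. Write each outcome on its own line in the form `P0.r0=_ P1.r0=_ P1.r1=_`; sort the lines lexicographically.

outcome vector order: (P0.r0,P1.r0,P1.r1)
|PSO outcomes| = 5

P0.r0=0 P1.r0=0 P1.r1=0
P0.r0=0 P1.r0=0 P1.r1=2
P0.r0=0 P1.r0=2 P1.r1=0
P0.r0=0 P1.r0=2 P1.r1=2
P0.r0=2 P1.r0=0 P1.r1=0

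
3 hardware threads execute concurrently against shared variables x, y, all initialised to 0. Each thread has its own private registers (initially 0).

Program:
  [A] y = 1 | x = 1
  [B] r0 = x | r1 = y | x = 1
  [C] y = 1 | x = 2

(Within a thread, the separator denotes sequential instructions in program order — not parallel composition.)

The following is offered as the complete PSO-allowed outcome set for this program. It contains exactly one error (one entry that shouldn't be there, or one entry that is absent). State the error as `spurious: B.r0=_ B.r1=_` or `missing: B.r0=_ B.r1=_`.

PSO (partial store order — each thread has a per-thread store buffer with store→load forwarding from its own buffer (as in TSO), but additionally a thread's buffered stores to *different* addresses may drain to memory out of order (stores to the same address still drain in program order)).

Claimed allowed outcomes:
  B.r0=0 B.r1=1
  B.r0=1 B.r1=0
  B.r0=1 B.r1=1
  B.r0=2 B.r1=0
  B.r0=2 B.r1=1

outcome vector order: (B.r0,B.r1)
under PSO → <0 0> <0 1> <1 0> <1 1> <2 0> <2 1>
PSO∖claimed = {<0 0>}

missing: B.r0=0 B.r1=0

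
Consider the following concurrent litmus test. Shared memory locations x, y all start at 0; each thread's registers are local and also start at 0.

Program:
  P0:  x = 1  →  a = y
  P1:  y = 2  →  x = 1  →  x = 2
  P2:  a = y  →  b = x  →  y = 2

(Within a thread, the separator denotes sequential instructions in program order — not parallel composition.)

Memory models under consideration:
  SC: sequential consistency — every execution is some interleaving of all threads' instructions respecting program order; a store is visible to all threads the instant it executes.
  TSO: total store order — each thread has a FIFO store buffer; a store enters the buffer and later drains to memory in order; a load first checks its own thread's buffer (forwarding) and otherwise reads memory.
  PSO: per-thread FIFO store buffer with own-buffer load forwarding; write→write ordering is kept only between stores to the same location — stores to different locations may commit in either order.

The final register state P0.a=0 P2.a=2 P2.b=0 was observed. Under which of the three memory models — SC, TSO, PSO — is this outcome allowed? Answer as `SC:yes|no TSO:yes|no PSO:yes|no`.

outcome vector order: (P0.a,P2.a,P2.b)
under SC → 000, 001, 002, 021, 022, 200, 201, 202, 220, 221, 222
under TSO → 000, 001, 002, 020, 021, 022, 200, 201, 202, 220, 221, 222
under PSO → 000, 001, 002, 020, 021, 022, 200, 201, 202, 220, 221, 222
target 020 ∈ {TSO,PSO}

SC:no TSO:yes PSO:yes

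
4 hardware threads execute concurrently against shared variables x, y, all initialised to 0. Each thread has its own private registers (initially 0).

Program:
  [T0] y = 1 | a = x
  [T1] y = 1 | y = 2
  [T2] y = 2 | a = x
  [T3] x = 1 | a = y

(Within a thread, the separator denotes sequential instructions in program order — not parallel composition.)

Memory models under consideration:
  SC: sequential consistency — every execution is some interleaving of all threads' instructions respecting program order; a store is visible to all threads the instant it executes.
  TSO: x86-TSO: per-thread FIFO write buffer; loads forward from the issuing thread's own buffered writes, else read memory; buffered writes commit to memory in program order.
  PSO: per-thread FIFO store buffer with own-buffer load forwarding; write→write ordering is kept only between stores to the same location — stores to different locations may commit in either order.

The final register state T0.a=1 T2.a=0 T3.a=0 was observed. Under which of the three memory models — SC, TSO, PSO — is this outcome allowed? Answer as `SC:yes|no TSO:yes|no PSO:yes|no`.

outcome vector order: (T0.a,T2.a,T3.a)
SC: 9 outcomes — {0/0/1 0/0/2 0/1/1 0/1/2 1/0/1 1/0/2 1/1/0 1/1/1 1/1/2}
TSO: 12 outcomes — {0/0/0 0/0/1 0/0/2 0/1/0 0/1/1 0/1/2 1/0/0 1/0/1 1/0/2 1/1/0 1/1/1 1/1/2}
PSO: 12 outcomes — {0/0/0 0/0/1 0/0/2 0/1/0 0/1/1 0/1/2 1/0/0 1/0/1 1/0/2 1/1/0 1/1/1 1/1/2}
target 1/0/0 ∈ {TSO,PSO}

SC:no TSO:yes PSO:yes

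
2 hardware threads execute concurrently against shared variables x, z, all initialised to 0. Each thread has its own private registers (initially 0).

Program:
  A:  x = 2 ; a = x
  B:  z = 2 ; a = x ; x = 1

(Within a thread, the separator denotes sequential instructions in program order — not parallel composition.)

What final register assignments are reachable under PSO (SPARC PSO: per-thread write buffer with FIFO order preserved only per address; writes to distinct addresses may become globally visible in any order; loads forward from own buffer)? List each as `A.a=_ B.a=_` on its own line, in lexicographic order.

A.a=1 B.a=0
A.a=1 B.a=2
A.a=2 B.a=0
A.a=2 B.a=2

outcome vector order: (A.a,B.a)
|PSO outcomes| = 4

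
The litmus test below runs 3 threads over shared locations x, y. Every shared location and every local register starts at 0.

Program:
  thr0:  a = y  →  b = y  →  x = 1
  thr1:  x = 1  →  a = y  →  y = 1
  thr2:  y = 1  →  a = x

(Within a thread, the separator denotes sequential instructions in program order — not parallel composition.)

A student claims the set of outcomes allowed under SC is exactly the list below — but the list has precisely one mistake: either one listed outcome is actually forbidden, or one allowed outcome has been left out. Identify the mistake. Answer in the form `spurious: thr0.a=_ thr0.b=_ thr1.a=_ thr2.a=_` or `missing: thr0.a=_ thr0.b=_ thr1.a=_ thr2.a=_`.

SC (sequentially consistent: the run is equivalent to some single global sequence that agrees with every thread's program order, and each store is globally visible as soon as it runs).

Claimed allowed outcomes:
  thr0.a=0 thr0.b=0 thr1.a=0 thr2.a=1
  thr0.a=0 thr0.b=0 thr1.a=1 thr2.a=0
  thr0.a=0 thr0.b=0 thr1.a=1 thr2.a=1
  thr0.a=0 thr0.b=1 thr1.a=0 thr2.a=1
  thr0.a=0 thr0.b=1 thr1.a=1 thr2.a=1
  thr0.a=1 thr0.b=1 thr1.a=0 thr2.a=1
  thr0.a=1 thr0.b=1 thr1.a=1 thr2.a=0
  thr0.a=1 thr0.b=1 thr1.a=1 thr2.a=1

missing: thr0.a=0 thr0.b=1 thr1.a=1 thr2.a=0

outcome vector order: (thr0.a,thr0.b,thr1.a,thr2.a)
SC: 9 outcomes — {<0 0 0 1>, <0 0 1 0>, <0 0 1 1>, <0 1 0 1>, <0 1 1 0>, <0 1 1 1>, <1 1 0 1>, <1 1 1 0>, <1 1 1 1>}
SC∖claimed = {<0 1 1 0>}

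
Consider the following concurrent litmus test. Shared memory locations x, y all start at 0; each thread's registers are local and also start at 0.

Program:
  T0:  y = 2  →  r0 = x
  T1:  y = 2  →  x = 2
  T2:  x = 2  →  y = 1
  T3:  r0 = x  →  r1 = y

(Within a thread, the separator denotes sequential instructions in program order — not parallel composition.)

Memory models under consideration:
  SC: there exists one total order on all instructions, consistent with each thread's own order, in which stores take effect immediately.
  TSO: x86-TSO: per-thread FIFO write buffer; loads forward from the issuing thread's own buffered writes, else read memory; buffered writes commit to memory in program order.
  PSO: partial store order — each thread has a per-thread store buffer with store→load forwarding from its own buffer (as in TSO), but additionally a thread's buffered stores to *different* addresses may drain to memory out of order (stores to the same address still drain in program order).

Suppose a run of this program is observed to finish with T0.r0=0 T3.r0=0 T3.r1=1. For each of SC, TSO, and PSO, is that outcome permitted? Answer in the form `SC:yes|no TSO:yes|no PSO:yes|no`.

outcome vector order: (T0.r0,T3.r0,T3.r1)
SC (11): (0,0,0), (0,0,1), (0,0,2), (0,2,1), (0,2,2), (2,0,0), (2,0,1), (2,0,2), (2,2,0), (2,2,1), (2,2,2)
TSO (12): (0,0,0), (0,0,1), (0,0,2), (0,2,0), (0,2,1), (0,2,2), (2,0,0), (2,0,1), (2,0,2), (2,2,0), (2,2,1), (2,2,2)
PSO (12): (0,0,0), (0,0,1), (0,0,2), (0,2,0), (0,2,1), (0,2,2), (2,0,0), (2,0,1), (2,0,2), (2,2,0), (2,2,1), (2,2,2)
target (0,0,1) ∈ {SC,TSO,PSO}

SC:yes TSO:yes PSO:yes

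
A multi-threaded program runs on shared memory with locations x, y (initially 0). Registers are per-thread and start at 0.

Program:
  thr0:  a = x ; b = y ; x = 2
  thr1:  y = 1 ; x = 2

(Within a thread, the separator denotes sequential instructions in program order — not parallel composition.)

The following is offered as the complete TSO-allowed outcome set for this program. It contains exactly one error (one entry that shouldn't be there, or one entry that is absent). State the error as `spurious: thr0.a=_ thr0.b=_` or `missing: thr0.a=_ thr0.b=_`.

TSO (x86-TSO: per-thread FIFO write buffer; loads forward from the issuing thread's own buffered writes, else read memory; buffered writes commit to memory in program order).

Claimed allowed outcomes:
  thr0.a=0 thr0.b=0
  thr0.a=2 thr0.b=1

missing: thr0.a=0 thr0.b=1

outcome vector order: (thr0.a,thr0.b)
TSO: 3 outcomes — {00; 01; 21}
TSO∖claimed = {01}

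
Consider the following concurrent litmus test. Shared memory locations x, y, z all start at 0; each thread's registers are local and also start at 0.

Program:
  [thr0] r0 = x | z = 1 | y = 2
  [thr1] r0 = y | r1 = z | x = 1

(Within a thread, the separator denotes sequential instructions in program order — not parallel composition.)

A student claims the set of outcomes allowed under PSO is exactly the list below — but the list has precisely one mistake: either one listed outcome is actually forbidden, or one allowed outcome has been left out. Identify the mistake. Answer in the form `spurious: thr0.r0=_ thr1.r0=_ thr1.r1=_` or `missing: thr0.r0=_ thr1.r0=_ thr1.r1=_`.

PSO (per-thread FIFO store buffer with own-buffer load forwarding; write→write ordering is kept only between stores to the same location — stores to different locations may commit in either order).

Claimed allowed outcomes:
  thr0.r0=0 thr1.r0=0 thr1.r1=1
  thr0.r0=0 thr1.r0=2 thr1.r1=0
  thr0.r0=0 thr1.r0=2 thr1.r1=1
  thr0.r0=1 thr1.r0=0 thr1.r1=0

outcome vector order: (thr0.r0,thr1.r0,thr1.r1)
PSO (5): 000; 001; 020; 021; 100
PSO∖claimed = {000}

missing: thr0.r0=0 thr1.r0=0 thr1.r1=0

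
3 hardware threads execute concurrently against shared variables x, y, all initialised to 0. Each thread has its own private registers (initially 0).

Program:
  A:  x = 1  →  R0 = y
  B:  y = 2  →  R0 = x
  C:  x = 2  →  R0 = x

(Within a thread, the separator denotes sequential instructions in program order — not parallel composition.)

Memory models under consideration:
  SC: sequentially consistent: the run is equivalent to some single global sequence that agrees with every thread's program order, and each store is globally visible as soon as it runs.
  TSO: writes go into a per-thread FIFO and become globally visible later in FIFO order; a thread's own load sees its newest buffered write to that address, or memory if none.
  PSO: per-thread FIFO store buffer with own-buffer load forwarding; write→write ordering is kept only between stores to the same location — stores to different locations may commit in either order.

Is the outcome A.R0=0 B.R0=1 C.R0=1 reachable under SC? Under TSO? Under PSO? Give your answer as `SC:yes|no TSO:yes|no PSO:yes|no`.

SC:yes TSO:yes PSO:yes

outcome vector order: (A.R0,B.R0,C.R0)
SC: 9 outcomes — {<0 1 1>; <0 1 2>; <0 2 2>; <2 0 1>; <2 0 2>; <2 1 1>; <2 1 2>; <2 2 1>; <2 2 2>}
TSO: 12 outcomes — {<0 0 1>; <0 0 2>; <0 1 1>; <0 1 2>; <0 2 1>; <0 2 2>; <2 0 1>; <2 0 2>; <2 1 1>; <2 1 2>; <2 2 1>; <2 2 2>}
PSO: 12 outcomes — {<0 0 1>; <0 0 2>; <0 1 1>; <0 1 2>; <0 2 1>; <0 2 2>; <2 0 1>; <2 0 2>; <2 1 1>; <2 1 2>; <2 2 1>; <2 2 2>}
target <0 1 1> ∈ {SC,TSO,PSO}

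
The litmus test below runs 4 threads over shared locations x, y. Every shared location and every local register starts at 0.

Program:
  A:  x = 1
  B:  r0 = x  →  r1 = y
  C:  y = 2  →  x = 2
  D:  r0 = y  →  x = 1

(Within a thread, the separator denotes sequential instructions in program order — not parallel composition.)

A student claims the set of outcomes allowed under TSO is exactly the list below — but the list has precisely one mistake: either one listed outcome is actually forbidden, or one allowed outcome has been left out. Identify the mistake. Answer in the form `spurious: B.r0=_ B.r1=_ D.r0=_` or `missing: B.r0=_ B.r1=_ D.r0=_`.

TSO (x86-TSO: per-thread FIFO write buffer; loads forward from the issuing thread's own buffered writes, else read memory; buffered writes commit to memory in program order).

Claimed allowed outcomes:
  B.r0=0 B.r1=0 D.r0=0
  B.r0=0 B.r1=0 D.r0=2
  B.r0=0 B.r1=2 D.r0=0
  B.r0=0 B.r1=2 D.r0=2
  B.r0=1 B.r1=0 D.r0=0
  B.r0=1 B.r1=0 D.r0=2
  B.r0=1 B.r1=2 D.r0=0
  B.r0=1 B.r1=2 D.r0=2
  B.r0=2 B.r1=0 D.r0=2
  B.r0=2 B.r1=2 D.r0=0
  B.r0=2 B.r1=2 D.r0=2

spurious: B.r0=2 B.r1=0 D.r0=2

outcome vector order: (B.r0,B.r1,D.r0)
[TSO] allowed = {(0,0,0); (0,0,2); (0,2,0); (0,2,2); (1,0,0); (1,0,2); (1,2,0); (1,2,2); (2,2,0); (2,2,2)}
claimed∖TSO = {(2,0,2)}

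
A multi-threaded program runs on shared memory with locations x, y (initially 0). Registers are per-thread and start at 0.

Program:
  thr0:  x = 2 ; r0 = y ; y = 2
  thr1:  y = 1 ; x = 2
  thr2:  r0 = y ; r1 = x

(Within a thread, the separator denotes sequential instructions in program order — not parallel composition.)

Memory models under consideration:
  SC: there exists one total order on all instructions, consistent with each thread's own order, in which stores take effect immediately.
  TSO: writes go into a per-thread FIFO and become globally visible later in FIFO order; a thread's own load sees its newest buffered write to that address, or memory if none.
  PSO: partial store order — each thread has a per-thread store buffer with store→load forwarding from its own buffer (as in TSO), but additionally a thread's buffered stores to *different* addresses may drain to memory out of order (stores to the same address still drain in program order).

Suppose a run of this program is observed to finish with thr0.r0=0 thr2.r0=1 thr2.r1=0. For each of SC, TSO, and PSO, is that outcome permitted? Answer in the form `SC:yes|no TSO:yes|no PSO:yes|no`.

outcome vector order: (thr0.r0,thr2.r0,thr2.r1)
[SC] allowed = {0/0/0 0/0/2 0/1/2 0/2/2 1/0/0 1/0/2 1/1/0 1/1/2 1/2/2}
[TSO] allowed = {0/0/0 0/0/2 0/1/0 0/1/2 0/2/2 1/0/0 1/0/2 1/1/0 1/1/2 1/2/2}
[PSO] allowed = {0/0/0 0/0/2 0/1/0 0/1/2 0/2/0 0/2/2 1/0/0 1/0/2 1/1/0 1/1/2 1/2/0 1/2/2}
target 0/1/0 ∈ {TSO,PSO}

SC:no TSO:yes PSO:yes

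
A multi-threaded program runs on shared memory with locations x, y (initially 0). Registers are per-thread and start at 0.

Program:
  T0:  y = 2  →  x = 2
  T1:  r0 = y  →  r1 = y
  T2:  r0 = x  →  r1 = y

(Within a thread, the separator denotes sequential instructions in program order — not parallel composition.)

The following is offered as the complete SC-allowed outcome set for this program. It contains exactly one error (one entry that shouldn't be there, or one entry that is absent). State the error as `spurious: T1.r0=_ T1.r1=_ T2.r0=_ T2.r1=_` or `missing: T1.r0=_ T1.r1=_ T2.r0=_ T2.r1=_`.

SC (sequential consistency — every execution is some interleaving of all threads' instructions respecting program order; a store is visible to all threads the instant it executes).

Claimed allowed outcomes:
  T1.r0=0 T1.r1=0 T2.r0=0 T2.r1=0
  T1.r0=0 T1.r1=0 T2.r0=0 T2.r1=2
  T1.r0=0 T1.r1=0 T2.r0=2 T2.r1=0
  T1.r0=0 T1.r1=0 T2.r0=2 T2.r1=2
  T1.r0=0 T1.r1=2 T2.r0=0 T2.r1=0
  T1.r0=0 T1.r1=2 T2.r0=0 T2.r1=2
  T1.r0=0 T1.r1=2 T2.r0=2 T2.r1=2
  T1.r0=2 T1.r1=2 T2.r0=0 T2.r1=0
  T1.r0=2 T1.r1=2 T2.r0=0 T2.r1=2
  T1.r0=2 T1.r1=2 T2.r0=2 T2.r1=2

spurious: T1.r0=0 T1.r1=0 T2.r0=2 T2.r1=0

outcome vector order: (T1.r0,T1.r1,T2.r0,T2.r1)
SC: 9 outcomes — {(0,0,0,0) (0,0,0,2) (0,0,2,2) (0,2,0,0) (0,2,0,2) (0,2,2,2) (2,2,0,0) (2,2,0,2) (2,2,2,2)}
claimed∖SC = {(0,0,2,0)}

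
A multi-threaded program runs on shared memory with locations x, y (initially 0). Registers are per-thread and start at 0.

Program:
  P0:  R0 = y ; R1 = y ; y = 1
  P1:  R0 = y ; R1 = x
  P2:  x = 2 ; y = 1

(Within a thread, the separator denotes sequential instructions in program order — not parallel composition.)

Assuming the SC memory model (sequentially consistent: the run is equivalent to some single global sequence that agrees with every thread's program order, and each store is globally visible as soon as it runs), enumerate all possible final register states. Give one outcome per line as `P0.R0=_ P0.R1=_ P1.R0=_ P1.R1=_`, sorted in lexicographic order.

P0.R0=0 P0.R1=0 P1.R0=0 P1.R1=0
P0.R0=0 P0.R1=0 P1.R0=0 P1.R1=2
P0.R0=0 P0.R1=0 P1.R0=1 P1.R1=0
P0.R0=0 P0.R1=0 P1.R0=1 P1.R1=2
P0.R0=0 P0.R1=1 P1.R0=0 P1.R1=0
P0.R0=0 P0.R1=1 P1.R0=0 P1.R1=2
P0.R0=0 P0.R1=1 P1.R0=1 P1.R1=2
P0.R0=1 P0.R1=1 P1.R0=0 P1.R1=0
P0.R0=1 P0.R1=1 P1.R0=0 P1.R1=2
P0.R0=1 P0.R1=1 P1.R0=1 P1.R1=2

outcome vector order: (P0.R0,P0.R1,P1.R0,P1.R1)
|SC outcomes| = 10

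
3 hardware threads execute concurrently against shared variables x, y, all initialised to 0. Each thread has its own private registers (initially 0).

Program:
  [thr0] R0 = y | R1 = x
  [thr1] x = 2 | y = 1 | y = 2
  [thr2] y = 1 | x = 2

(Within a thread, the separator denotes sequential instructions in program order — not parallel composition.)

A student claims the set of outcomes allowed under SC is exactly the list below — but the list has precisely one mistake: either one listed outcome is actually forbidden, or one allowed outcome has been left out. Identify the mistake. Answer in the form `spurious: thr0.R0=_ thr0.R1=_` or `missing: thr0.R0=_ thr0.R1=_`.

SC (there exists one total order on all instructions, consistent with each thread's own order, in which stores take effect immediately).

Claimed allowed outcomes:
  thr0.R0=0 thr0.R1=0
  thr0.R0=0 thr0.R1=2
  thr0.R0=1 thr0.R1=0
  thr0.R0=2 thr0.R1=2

outcome vector order: (thr0.R0,thr0.R1)
[SC] allowed = {<0 0> <0 2> <1 0> <1 2> <2 2>}
SC∖claimed = {<1 2>}

missing: thr0.R0=1 thr0.R1=2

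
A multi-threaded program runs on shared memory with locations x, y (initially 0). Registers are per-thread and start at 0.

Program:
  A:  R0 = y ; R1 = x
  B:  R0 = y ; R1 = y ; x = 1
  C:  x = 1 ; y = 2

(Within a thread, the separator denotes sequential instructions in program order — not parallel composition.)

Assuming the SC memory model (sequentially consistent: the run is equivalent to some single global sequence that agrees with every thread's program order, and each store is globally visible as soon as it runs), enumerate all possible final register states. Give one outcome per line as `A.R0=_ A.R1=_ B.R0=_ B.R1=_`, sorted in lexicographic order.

A.R0=0 A.R1=0 B.R0=0 B.R1=0
A.R0=0 A.R1=0 B.R0=0 B.R1=2
A.R0=0 A.R1=0 B.R0=2 B.R1=2
A.R0=0 A.R1=1 B.R0=0 B.R1=0
A.R0=0 A.R1=1 B.R0=0 B.R1=2
A.R0=0 A.R1=1 B.R0=2 B.R1=2
A.R0=2 A.R1=1 B.R0=0 B.R1=0
A.R0=2 A.R1=1 B.R0=0 B.R1=2
A.R0=2 A.R1=1 B.R0=2 B.R1=2

outcome vector order: (A.R0,A.R1,B.R0,B.R1)
|SC outcomes| = 9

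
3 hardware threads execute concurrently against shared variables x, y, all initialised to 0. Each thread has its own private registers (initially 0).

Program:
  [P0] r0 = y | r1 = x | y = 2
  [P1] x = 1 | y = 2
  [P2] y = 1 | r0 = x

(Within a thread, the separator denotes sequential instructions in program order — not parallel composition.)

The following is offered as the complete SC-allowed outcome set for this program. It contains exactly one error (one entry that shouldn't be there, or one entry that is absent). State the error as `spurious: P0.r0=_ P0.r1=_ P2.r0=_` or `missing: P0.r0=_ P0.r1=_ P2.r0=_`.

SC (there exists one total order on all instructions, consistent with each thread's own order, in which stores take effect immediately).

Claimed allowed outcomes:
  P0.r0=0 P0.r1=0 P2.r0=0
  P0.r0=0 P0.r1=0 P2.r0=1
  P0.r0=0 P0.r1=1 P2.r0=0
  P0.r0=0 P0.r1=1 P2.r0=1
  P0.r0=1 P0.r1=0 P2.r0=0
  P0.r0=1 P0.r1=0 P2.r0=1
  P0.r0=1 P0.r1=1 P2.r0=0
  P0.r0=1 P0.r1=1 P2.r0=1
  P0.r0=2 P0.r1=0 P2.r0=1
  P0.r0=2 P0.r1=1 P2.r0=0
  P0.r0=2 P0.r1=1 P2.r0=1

spurious: P0.r0=2 P0.r1=0 P2.r0=1

outcome vector order: (P0.r0,P0.r1,P2.r0)
under SC → <0 0 0>, <0 0 1>, <0 1 0>, <0 1 1>, <1 0 0>, <1 0 1>, <1 1 0>, <1 1 1>, <2 1 0>, <2 1 1>
claimed∖SC = {<2 0 1>}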